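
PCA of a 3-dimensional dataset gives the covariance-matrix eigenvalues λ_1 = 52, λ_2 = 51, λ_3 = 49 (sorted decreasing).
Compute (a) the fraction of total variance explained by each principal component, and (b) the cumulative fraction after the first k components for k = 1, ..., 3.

Step 1 — total variance = trace(Sigma) = Σ λ_i = 52 + 51 + 49 = 152.

Step 2 — fraction explained by component i = λ_i / Σ λ:
  PC1: 52/152 = 0.3421
  PC2: 51/152 = 0.3355
  PC3: 49/152 = 0.3224

Step 3 — cumulative fraction after k components = (λ_1 + ... + λ_k) / Σ λ:
  k = 1: 52/152 = 0.3421
  k = 2: (52 + 51)/152 = 103/152 = 0.6776
  k = 3: (52 + 51 + 49)/152 = 152/152 = 1

Summary (fraction, with percent):

explained: PC1 0.3421 (34.21%), PC2 0.3355 (33.55%), PC3 0.3224 (32.24%);  cumulative: 0.3421, 0.6776, 1


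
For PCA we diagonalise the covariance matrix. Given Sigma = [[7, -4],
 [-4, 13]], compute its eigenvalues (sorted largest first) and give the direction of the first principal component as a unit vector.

Step 1 — characteristic polynomial of 2×2 Sigma:
  det(Sigma - λI) = λ² - trace · λ + det = 0.
  trace = 7 + 13 = 20, det = 7·13 - (-4)² = 75.
Step 2 — discriminant:
  Δ = trace² - 4·det = 400 - 300 = 100.
Step 3 — eigenvalues:
  λ = (trace ± √Δ)/2 = (20 ± 10)/2,
  λ_1 = 15,  λ_2 = 5.

Step 4 — unit eigenvector for λ_1: solve (Sigma - λ_1 I)v = 0. First row:
  (7 - 15)·v_x + (-4)·v_y = 0, i.e. (-8)·v_x + (-4)·v_y = 0,
  so v ∝ (b, λ_1 - a) = (-4, 8); multiply by -1 so the first entry is positive: u = (4, -8).
  ||u|| = √((4)² + (-8)²) = √(80) ≈ 8.9443,
  v_1 = u/||u|| ≈ (0.4472, -0.8944) (||v_1|| = 1).

λ_1 = 15,  λ_2 = 5;  v_1 ≈ (0.4472, -0.8944)


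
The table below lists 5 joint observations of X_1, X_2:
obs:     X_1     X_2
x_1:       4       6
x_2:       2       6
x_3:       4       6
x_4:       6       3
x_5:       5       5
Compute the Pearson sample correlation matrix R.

Step 1 — column means:
  mean(X_1) = (4 + 2 + 4 + 6 + 5) / 5 = 21/5 = 4.2
  mean(X_2) = (6 + 6 + 6 + 3 + 5) / 5 = 26/5 = 5.2

Step 2 — sample variances and covariances s[i,j] = (1/(n-1)) · Σ_k (x_{k,i} - mean_i) · (x_{k,j} - mean_j), with n-1 = 4:
  s[X_1,X_1] = ((-0.2)·(-0.2) + (-2.2)·(-2.2) + (-0.2)·(-0.2) + (1.8)·(1.8) + (0.8)·(0.8)) / 4 = 8.8/4 = 2.2
  s[X_1,X_2] = ((-0.2)·(0.8) + (-2.2)·(0.8) + (-0.2)·(0.8) + (1.8)·(-2.2) + (0.8)·(-0.2)) / 4 = -6.2/4 = -1.55
  s[X_2,X_2] = ((0.8)·(0.8) + (0.8)·(0.8) + (0.8)·(0.8) + (-2.2)·(-2.2) + (-0.2)·(-0.2)) / 4 = 6.8/4 = 1.7
  Sample standard deviations s_i = √(s[i,i]):
  s(X_1) = √(2.2) = 1.4832
  s(X_2) = √(1.7) = 1.3038

Step 3 — r_{ij} = s_{ij} / (s_i · s_j):
  r[X_1,X_1] = 1 (diagonal).
  r[X_1,X_2] = -1.55 / (1.4832 · 1.3038) = -1.55 / 1.9339 = -0.8015
  r[X_2,X_2] = 1 (diagonal).

R is symmetric with unit diagonal. Assembling:

R = [[1, -0.8015],
 [-0.8015, 1]]


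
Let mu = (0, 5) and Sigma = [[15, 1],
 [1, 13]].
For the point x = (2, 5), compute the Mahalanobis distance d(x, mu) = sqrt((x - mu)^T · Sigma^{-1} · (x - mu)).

Step 1 — centre the observation: (x - mu) = (2, 0).

Step 2 — invert Sigma. det(Sigma) = 15·13 - (1)² = 194.
  Sigma^{-1} = (1/det) · [[d, -b], [-b, a]] = [[0.067, -0.0052],
 [-0.0052, 0.0773]].

Step 3 — form the quadratic (x - mu)^T · Sigma^{-1} · (x - mu):
  Sigma^{-1} · (x - mu) = (0.134, -0.0103).
  (x - mu)^T · [Sigma^{-1} · (x - mu)] = (2)·(0.134) + (0)·(-0.0103) = 0.268.

Step 4 — take square root: d = √(0.268) ≈ 0.5177.

d(x, mu) = √(0.268) ≈ 0.5177


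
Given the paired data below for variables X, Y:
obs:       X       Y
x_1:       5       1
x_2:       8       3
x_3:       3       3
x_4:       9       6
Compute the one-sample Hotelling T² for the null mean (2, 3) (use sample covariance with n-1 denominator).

Step 1 — sample mean vector:
  mean(X) = (5 + 8 + 3 + 9) / 4 = 25/4 = 6.25
  mean(Y) = (1 + 3 + 3 + 6) / 4 = 13/4 = 3.25
  x̄ = (6.25, 3.25),  deviation x̄ - mu_0 = (6.25, 3.25) - (2, 3) = (4.25, 0.25).

Step 2 — sample covariance matrix, S[i,j] = (1/(n-1)) · Σ_k (x_{k,i} - mean_i) · (x_{k,j} - mean_j), divisor n-1 = 3:
  S[X,X] = ((-1.25)·(-1.25) + (1.75)·(1.75) + (-3.25)·(-3.25) + (2.75)·(2.75)) / 3 = 22.75/3 = 7.5833
  S[X,Y] = ((-1.25)·(-2.25) + (1.75)·(-0.25) + (-3.25)·(-0.25) + (2.75)·(2.75)) / 3 = 10.75/3 = 3.5833
  S[Y,Y] = ((-2.25)·(-2.25) + (-0.25)·(-0.25) + (-0.25)·(-0.25) + (2.75)·(2.75)) / 3 = 12.75/3 = 4.25
  S = [[7.5833, 3.5833],
 [3.5833, 4.25]].

Step 3 — invert S. det(S) = 7.5833·4.25 - (3.5833)² = 19.3889.
  S^{-1} = (1/det) · [[d, -b], [-b, a]] = [[0.2192, -0.1848],
 [-0.1848, 0.3911]].

Step 4 — quadratic form (x̄ - mu_0)^T · S^{-1} · (x̄ - mu_0):
  S^{-1} · (x̄ - mu_0) = (0.8854, -0.6877),
  (x̄ - mu_0)^T · [...] = (4.25)·(0.8854) + (0.25)·(-0.6877) = 3.591.

Step 5 — scale by n: T² = 4 · 3.591 = 14.3639.

T² ≈ 14.3639


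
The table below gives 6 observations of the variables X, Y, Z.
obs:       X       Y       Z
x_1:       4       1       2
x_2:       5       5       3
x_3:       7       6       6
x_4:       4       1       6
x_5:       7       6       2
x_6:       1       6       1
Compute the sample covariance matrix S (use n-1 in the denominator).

Step 1 — column means:
  mean(X) = (4 + 5 + 7 + 4 + 7 + 1) / 6 = 28/6 = 4.6667
  mean(Y) = (1 + 5 + 6 + 1 + 6 + 6) / 6 = 25/6 = 4.1667
  mean(Z) = (2 + 3 + 6 + 6 + 2 + 1) / 6 = 20/6 = 3.3333

Step 2 — sample covariance S[i,j] = (1/(n-1)) · Σ_k (x_{k,i} - mean_i) · (x_{k,j} - mean_j), with n-1 = 5.
  S[X,X] = ((-0.6667)·(-0.6667) + (0.3333)·(0.3333) + (2.3333)·(2.3333) + (-0.6667)·(-0.6667) + (2.3333)·(2.3333) + (-3.6667)·(-3.6667)) / 5 = 25.3333/5 = 5.0667
  S[X,Y] = ((-0.6667)·(-3.1667) + (0.3333)·(0.8333) + (2.3333)·(1.8333) + (-0.6667)·(-3.1667) + (2.3333)·(1.8333) + (-3.6667)·(1.8333)) / 5 = 6.3333/5 = 1.2667
  S[X,Z] = ((-0.6667)·(-1.3333) + (0.3333)·(-0.3333) + (2.3333)·(2.6667) + (-0.6667)·(2.6667) + (2.3333)·(-1.3333) + (-3.6667)·(-2.3333)) / 5 = 10.6667/5 = 2.1333
  S[Y,Y] = ((-3.1667)·(-3.1667) + (0.8333)·(0.8333) + (1.8333)·(1.8333) + (-3.1667)·(-3.1667) + (1.8333)·(1.8333) + (1.8333)·(1.8333)) / 5 = 30.8333/5 = 6.1667
  S[Y,Z] = ((-3.1667)·(-1.3333) + (0.8333)·(-0.3333) + (1.8333)·(2.6667) + (-3.1667)·(2.6667) + (1.8333)·(-1.3333) + (1.8333)·(-2.3333)) / 5 = -6.3333/5 = -1.2667
  S[Z,Z] = ((-1.3333)·(-1.3333) + (-0.3333)·(-0.3333) + (2.6667)·(2.6667) + (2.6667)·(2.6667) + (-1.3333)·(-1.3333) + (-2.3333)·(-2.3333)) / 5 = 23.3333/5 = 4.6667

S is symmetric (S[j,i] = S[i,j]). Assembling:

S = [[5.0667, 1.2667, 2.1333],
 [1.2667, 6.1667, -1.2667],
 [2.1333, -1.2667, 4.6667]]


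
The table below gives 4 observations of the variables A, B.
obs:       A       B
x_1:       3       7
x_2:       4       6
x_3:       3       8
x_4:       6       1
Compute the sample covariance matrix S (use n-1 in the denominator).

Step 1 — column means:
  mean(A) = (3 + 4 + 3 + 6) / 4 = 16/4 = 4
  mean(B) = (7 + 6 + 8 + 1) / 4 = 22/4 = 5.5

Step 2 — sample covariance S[i,j] = (1/(n-1)) · Σ_k (x_{k,i} - mean_i) · (x_{k,j} - mean_j), with n-1 = 3.
  S[A,A] = ((-1)·(-1) + (0)·(0) + (-1)·(-1) + (2)·(2)) / 3 = 6/3 = 2
  S[A,B] = ((-1)·(1.5) + (0)·(0.5) + (-1)·(2.5) + (2)·(-4.5)) / 3 = -13/3 = -4.3333
  S[B,B] = ((1.5)·(1.5) + (0.5)·(0.5) + (2.5)·(2.5) + (-4.5)·(-4.5)) / 3 = 29/3 = 9.6667

S is symmetric (S[j,i] = S[i,j]). Assembling:

S = [[2, -4.3333],
 [-4.3333, 9.6667]]


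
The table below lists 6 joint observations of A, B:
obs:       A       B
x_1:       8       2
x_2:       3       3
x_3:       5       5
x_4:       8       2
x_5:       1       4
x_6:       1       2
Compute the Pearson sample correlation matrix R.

Step 1 — column means:
  mean(A) = (8 + 3 + 5 + 8 + 1 + 1) / 6 = 26/6 = 4.3333
  mean(B) = (2 + 3 + 5 + 2 + 4 + 2) / 6 = 18/6 = 3

Step 2 — sample variances and covariances s[i,j] = (1/(n-1)) · Σ_k (x_{k,i} - mean_i) · (x_{k,j} - mean_j), with n-1 = 5:
  s[A,A] = ((3.6667)·(3.6667) + (-1.3333)·(-1.3333) + (0.6667)·(0.6667) + (3.6667)·(3.6667) + (-3.3333)·(-3.3333) + (-3.3333)·(-3.3333)) / 5 = 51.3333/5 = 10.2667
  s[A,B] = ((3.6667)·(-1) + (-1.3333)·(0) + (0.6667)·(2) + (3.6667)·(-1) + (-3.3333)·(1) + (-3.3333)·(-1)) / 5 = -6/5 = -1.2
  s[B,B] = ((-1)·(-1) + (0)·(0) + (2)·(2) + (-1)·(-1) + (1)·(1) + (-1)·(-1)) / 5 = 8/5 = 1.6
  Sample standard deviations s_i = √(s[i,i]):
  s(A) = √(10.2667) = 3.2042
  s(B) = √(1.6) = 1.2649

Step 3 — r_{ij} = s_{ij} / (s_i · s_j):
  r[A,A] = 1 (diagonal).
  r[A,B] = -1.2 / (3.2042 · 1.2649) = -1.2 / 4.053 = -0.2961
  r[B,B] = 1 (diagonal).

R is symmetric with unit diagonal. Assembling:

R = [[1, -0.2961],
 [-0.2961, 1]]


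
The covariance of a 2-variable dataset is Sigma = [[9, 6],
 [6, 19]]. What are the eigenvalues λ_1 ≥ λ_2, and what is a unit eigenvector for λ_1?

Step 1 — characteristic polynomial of 2×2 Sigma:
  det(Sigma - λI) = λ² - trace · λ + det = 0.
  trace = 9 + 19 = 28, det = 9·19 - (6)² = 135.
Step 2 — discriminant:
  Δ = trace² - 4·det = 784 - 540 = 244.
Step 3 — eigenvalues:
  λ = (trace ± √Δ)/2 = (28 ± 15.6205)/2,
  λ_1 = 21.8102,  λ_2 = 6.1898.

Step 4 — unit eigenvector for λ_1: solve (Sigma - λ_1 I)v = 0. First row:
  (9 - 21.8102)·v_x + (6)·v_y = 0, i.e. (-12.8102)·v_x + (6)·v_y = 0,
  so v ∝ (b, λ_1 - a) = (6, 12.8102) = u.
  ||u|| = √((6)² + (12.8102)²) = √(200.1025) ≈ 14.1458,
  v_1 = u/||u|| ≈ (0.4242, 0.9056) (||v_1|| = 1).

λ_1 = 21.8102,  λ_2 = 6.1898;  v_1 ≈ (0.4242, 0.9056)


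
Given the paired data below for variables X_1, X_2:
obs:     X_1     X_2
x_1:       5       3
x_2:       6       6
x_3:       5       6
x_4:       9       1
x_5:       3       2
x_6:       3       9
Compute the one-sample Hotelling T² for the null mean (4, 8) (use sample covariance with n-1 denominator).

Step 1 — sample mean vector:
  mean(X_1) = (5 + 6 + 5 + 9 + 3 + 3) / 6 = 31/6 = 5.1667
  mean(X_2) = (3 + 6 + 6 + 1 + 2 + 9) / 6 = 27/6 = 4.5
  x̄ = (5.1667, 4.5),  deviation x̄ - mu_0 = (5.1667, 4.5) - (4, 8) = (1.1667, -3.5).

Step 2 — sample covariance matrix, S[i,j] = (1/(n-1)) · Σ_k (x_{k,i} - mean_i) · (x_{k,j} - mean_j), divisor n-1 = 5:
  S[X_1,X_1] = ((-0.1667)·(-0.1667) + (0.8333)·(0.8333) + (-0.1667)·(-0.1667) + (3.8333)·(3.8333) + (-2.1667)·(-2.1667) + (-2.1667)·(-2.1667)) / 5 = 24.8333/5 = 4.9667
  S[X_1,X_2] = ((-0.1667)·(-1.5) + (0.8333)·(1.5) + (-0.1667)·(1.5) + (3.8333)·(-3.5) + (-2.1667)·(-2.5) + (-2.1667)·(4.5)) / 5 = -16.5/5 = -3.3
  S[X_2,X_2] = ((-1.5)·(-1.5) + (1.5)·(1.5) + (1.5)·(1.5) + (-3.5)·(-3.5) + (-2.5)·(-2.5) + (4.5)·(4.5)) / 5 = 45.5/5 = 9.1
  S = [[4.9667, -3.3],
 [-3.3, 9.1]].

Step 3 — invert S. det(S) = 4.9667·9.1 - (-3.3)² = 34.3067.
  S^{-1} = (1/det) · [[d, -b], [-b, a]] = [[0.2653, 0.0962],
 [0.0962, 0.1448]].

Step 4 — quadratic form (x̄ - mu_0)^T · S^{-1} · (x̄ - mu_0):
  S^{-1} · (x̄ - mu_0) = (-0.0272, -0.3945),
  (x̄ - mu_0)^T · [...] = (1.1667)·(-0.0272) + (-3.5)·(-0.3945) = 1.3489.

Step 5 — scale by n: T² = 6 · 1.3489 = 8.0937.

T² ≈ 8.0937


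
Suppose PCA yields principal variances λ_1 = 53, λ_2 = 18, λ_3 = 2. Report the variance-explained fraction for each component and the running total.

Step 1 — total variance = trace(Sigma) = Σ λ_i = 53 + 18 + 2 = 73.

Step 2 — fraction explained by component i = λ_i / Σ λ:
  PC1: 53/73 = 0.726
  PC2: 18/73 = 0.2466
  PC3: 2/73 = 0.0274

Step 3 — cumulative fraction after k components = (λ_1 + ... + λ_k) / Σ λ:
  k = 1: 53/73 = 0.726
  k = 2: (53 + 18)/73 = 71/73 = 0.9726
  k = 3: (53 + 18 + 2)/73 = 73/73 = 1

Summary (fraction, with percent):

explained: PC1 0.726 (72.6%), PC2 0.2466 (24.66%), PC3 0.0274 (2.74%);  cumulative: 0.726, 0.9726, 1


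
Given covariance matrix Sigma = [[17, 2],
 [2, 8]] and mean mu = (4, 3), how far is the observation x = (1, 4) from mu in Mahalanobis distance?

Step 1 — centre the observation: (x - mu) = (-3, 1).

Step 2 — invert Sigma. det(Sigma) = 17·8 - (2)² = 132.
  Sigma^{-1} = (1/det) · [[d, -b], [-b, a]] = [[0.0606, -0.0152],
 [-0.0152, 0.1288]].

Step 3 — form the quadratic (x - mu)^T · Sigma^{-1} · (x - mu):
  Sigma^{-1} · (x - mu) = (-0.197, 0.1742).
  (x - mu)^T · [Sigma^{-1} · (x - mu)] = (-3)·(-0.197) + (1)·(0.1742) = 0.7652.

Step 4 — take square root: d = √(0.7652) ≈ 0.8747.

d(x, mu) = √(0.7652) ≈ 0.8747


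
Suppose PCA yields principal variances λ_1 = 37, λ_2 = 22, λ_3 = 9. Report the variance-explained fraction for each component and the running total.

Step 1 — total variance = trace(Sigma) = Σ λ_i = 37 + 22 + 9 = 68.

Step 2 — fraction explained by component i = λ_i / Σ λ:
  PC1: 37/68 = 0.5441
  PC2: 22/68 = 0.3235
  PC3: 9/68 = 0.1324

Step 3 — cumulative fraction after k components = (λ_1 + ... + λ_k) / Σ λ:
  k = 1: 37/68 = 0.5441
  k = 2: (37 + 22)/68 = 59/68 = 0.8676
  k = 3: (37 + 22 + 9)/68 = 68/68 = 1

Summary (fraction, with percent):

explained: PC1 0.5441 (54.41%), PC2 0.3235 (32.35%), PC3 0.1324 (13.24%);  cumulative: 0.5441, 0.8676, 1


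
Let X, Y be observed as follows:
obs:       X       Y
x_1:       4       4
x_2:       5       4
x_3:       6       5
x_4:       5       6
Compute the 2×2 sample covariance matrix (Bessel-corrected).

Step 1 — column means:
  mean(X) = (4 + 5 + 6 + 5) / 4 = 20/4 = 5
  mean(Y) = (4 + 4 + 5 + 6) / 4 = 19/4 = 4.75

Step 2 — sample covariance S[i,j] = (1/(n-1)) · Σ_k (x_{k,i} - mean_i) · (x_{k,j} - mean_j), with n-1 = 3.
  S[X,X] = ((-1)·(-1) + (0)·(0) + (1)·(1) + (0)·(0)) / 3 = 2/3 = 0.6667
  S[X,Y] = ((-1)·(-0.75) + (0)·(-0.75) + (1)·(0.25) + (0)·(1.25)) / 3 = 1/3 = 0.3333
  S[Y,Y] = ((-0.75)·(-0.75) + (-0.75)·(-0.75) + (0.25)·(0.25) + (1.25)·(1.25)) / 3 = 2.75/3 = 0.9167

S is symmetric (S[j,i] = S[i,j]). Assembling:

S = [[0.6667, 0.3333],
 [0.3333, 0.9167]]


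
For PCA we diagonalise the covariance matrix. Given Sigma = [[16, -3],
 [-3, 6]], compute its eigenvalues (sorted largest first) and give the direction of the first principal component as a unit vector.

Step 1 — characteristic polynomial of 2×2 Sigma:
  det(Sigma - λI) = λ² - trace · λ + det = 0.
  trace = 16 + 6 = 22, det = 16·6 - (-3)² = 87.
Step 2 — discriminant:
  Δ = trace² - 4·det = 484 - 348 = 136.
Step 3 — eigenvalues:
  λ = (trace ± √Δ)/2 = (22 ± 11.6619)/2,
  λ_1 = 16.831,  λ_2 = 5.169.

Step 4 — unit eigenvector for λ_1: solve (Sigma - λ_1 I)v = 0. First row:
  (16 - 16.831)·v_x + (-3)·v_y = 0, i.e. (-0.831)·v_x + (-3)·v_y = 0,
  so v ∝ (b, λ_1 - a) = (-3, 0.831); multiply by -1 so the first entry is positive: u = (3, -0.831).
  ||u|| = √((3)² + (-0.831)²) = √(9.6905) ≈ 3.113,
  v_1 = u/||u|| ≈ (0.9637, -0.2669) (||v_1|| = 1).

λ_1 = 16.831,  λ_2 = 5.169;  v_1 ≈ (0.9637, -0.2669)


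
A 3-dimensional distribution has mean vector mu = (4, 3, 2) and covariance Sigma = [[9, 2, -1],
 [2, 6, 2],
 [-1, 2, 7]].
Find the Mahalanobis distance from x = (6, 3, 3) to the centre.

Step 1 — centre the observation: (x - mu) = (2, 0, 1).

Step 2 — invert Sigma (cofactor / det for 3×3, or solve directly):
  Sigma^{-1} = [[0.1267, -0.0533, 0.0333],
 [-0.0533, 0.2067, -0.0667],
 [0.0333, -0.0667, 0.1667]].

Step 3 — form the quadratic (x - mu)^T · Sigma^{-1} · (x - mu):
  Sigma^{-1} · (x - mu) = (0.2867, -0.1733, 0.2333).
  (x - mu)^T · [Sigma^{-1} · (x - mu)] = (2)·(0.2867) + (0)·(-0.1733) + (1)·(0.2333) = 0.8067.

Step 4 — take square root: d = √(0.8067) ≈ 0.8981.

d(x, mu) = √(0.8067) ≈ 0.8981


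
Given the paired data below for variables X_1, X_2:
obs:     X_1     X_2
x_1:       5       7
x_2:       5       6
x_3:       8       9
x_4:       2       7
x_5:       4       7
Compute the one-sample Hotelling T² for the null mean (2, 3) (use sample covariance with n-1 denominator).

Step 1 — sample mean vector:
  mean(X_1) = (5 + 5 + 8 + 2 + 4) / 5 = 24/5 = 4.8
  mean(X_2) = (7 + 6 + 9 + 7 + 7) / 5 = 36/5 = 7.2
  x̄ = (4.8, 7.2),  deviation x̄ - mu_0 = (4.8, 7.2) - (2, 3) = (2.8, 4.2).

Step 2 — sample covariance matrix, S[i,j] = (1/(n-1)) · Σ_k (x_{k,i} - mean_i) · (x_{k,j} - mean_j), divisor n-1 = 4:
  S[X_1,X_1] = ((0.2)·(0.2) + (0.2)·(0.2) + (3.2)·(3.2) + (-2.8)·(-2.8) + (-0.8)·(-0.8)) / 4 = 18.8/4 = 4.7
  S[X_1,X_2] = ((0.2)·(-0.2) + (0.2)·(-1.2) + (3.2)·(1.8) + (-2.8)·(-0.2) + (-0.8)·(-0.2)) / 4 = 6.2/4 = 1.55
  S[X_2,X_2] = ((-0.2)·(-0.2) + (-1.2)·(-1.2) + (1.8)·(1.8) + (-0.2)·(-0.2) + (-0.2)·(-0.2)) / 4 = 4.8/4 = 1.2
  S = [[4.7, 1.55],
 [1.55, 1.2]].

Step 3 — invert S. det(S) = 4.7·1.2 - (1.55)² = 3.2375.
  S^{-1} = (1/det) · [[d, -b], [-b, a]] = [[0.3707, -0.4788],
 [-0.4788, 1.4517]].

Step 4 — quadratic form (x̄ - mu_0)^T · S^{-1} · (x̄ - mu_0):
  S^{-1} · (x̄ - mu_0) = (-0.973, 4.7568),
  (x̄ - mu_0)^T · [...] = (2.8)·(-0.973) + (4.2)·(4.7568) = 17.2541.

Step 5 — scale by n: T² = 5 · 17.2541 = 86.2703.

T² ≈ 86.2703


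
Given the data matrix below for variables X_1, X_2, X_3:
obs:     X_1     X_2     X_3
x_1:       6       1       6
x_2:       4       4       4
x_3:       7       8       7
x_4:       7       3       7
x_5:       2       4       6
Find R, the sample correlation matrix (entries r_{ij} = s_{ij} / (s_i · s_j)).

Step 1 — column means:
  mean(X_1) = (6 + 4 + 7 + 7 + 2) / 5 = 26/5 = 5.2
  mean(X_2) = (1 + 4 + 8 + 3 + 4) / 5 = 20/5 = 4
  mean(X_3) = (6 + 4 + 7 + 7 + 6) / 5 = 30/5 = 6

Step 2 — sample variances and covariances s[i,j] = (1/(n-1)) · Σ_k (x_{k,i} - mean_i) · (x_{k,j} - mean_j), with n-1 = 4:
  s[X_1,X_1] = ((0.8)·(0.8) + (-1.2)·(-1.2) + (1.8)·(1.8) + (1.8)·(1.8) + (-3.2)·(-3.2)) / 4 = 18.8/4 = 4.7
  s[X_1,X_2] = ((0.8)·(-3) + (-1.2)·(0) + (1.8)·(4) + (1.8)·(-1) + (-3.2)·(0)) / 4 = 3/4 = 0.75
  s[X_1,X_3] = ((0.8)·(0) + (-1.2)·(-2) + (1.8)·(1) + (1.8)·(1) + (-3.2)·(0)) / 4 = 6/4 = 1.5
  s[X_2,X_2] = ((-3)·(-3) + (0)·(0) + (4)·(4) + (-1)·(-1) + (0)·(0)) / 4 = 26/4 = 6.5
  s[X_2,X_3] = ((-3)·(0) + (0)·(-2) + (4)·(1) + (-1)·(1) + (0)·(0)) / 4 = 3/4 = 0.75
  s[X_3,X_3] = ((0)·(0) + (-2)·(-2) + (1)·(1) + (1)·(1) + (0)·(0)) / 4 = 6/4 = 1.5
  Sample standard deviations s_i = √(s[i,i]):
  s(X_1) = √(4.7) = 2.1679
  s(X_2) = √(6.5) = 2.5495
  s(X_3) = √(1.5) = 1.2247

Step 3 — r_{ij} = s_{ij} / (s_i · s_j):
  r[X_1,X_1] = 1 (diagonal).
  r[X_1,X_2] = 0.75 / (2.1679 · 2.5495) = 0.75 / 5.5272 = 0.1357
  r[X_1,X_3] = 1.5 / (2.1679 · 1.2247) = 1.5 / 2.6552 = 0.5649
  r[X_2,X_2] = 1 (diagonal).
  r[X_2,X_3] = 0.75 / (2.5495 · 1.2247) = 0.75 / 3.1225 = 0.2402
  r[X_3,X_3] = 1 (diagonal).

R is symmetric with unit diagonal. Assembling:

R = [[1, 0.1357, 0.5649],
 [0.1357, 1, 0.2402],
 [0.5649, 0.2402, 1]]


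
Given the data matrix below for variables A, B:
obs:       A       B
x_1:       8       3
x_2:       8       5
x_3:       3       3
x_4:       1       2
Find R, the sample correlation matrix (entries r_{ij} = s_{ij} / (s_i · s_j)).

Step 1 — column means:
  mean(A) = (8 + 8 + 3 + 1) / 4 = 20/4 = 5
  mean(B) = (3 + 5 + 3 + 2) / 4 = 13/4 = 3.25

Step 2 — sample variances and covariances s[i,j] = (1/(n-1)) · Σ_k (x_{k,i} - mean_i) · (x_{k,j} - mean_j), with n-1 = 3:
  s[A,A] = ((3)·(3) + (3)·(3) + (-2)·(-2) + (-4)·(-4)) / 3 = 38/3 = 12.6667
  s[A,B] = ((3)·(-0.25) + (3)·(1.75) + (-2)·(-0.25) + (-4)·(-1.25)) / 3 = 10/3 = 3.3333
  s[B,B] = ((-0.25)·(-0.25) + (1.75)·(1.75) + (-0.25)·(-0.25) + (-1.25)·(-1.25)) / 3 = 4.75/3 = 1.5833
  Sample standard deviations s_i = √(s[i,i]):
  s(A) = √(12.6667) = 3.559
  s(B) = √(1.5833) = 1.2583

Step 3 — r_{ij} = s_{ij} / (s_i · s_j):
  r[A,A] = 1 (diagonal).
  r[A,B] = 3.3333 / (3.559 · 1.2583) = 3.3333 / 4.4783 = 0.7443
  r[B,B] = 1 (diagonal).

R is symmetric with unit diagonal. Assembling:

R = [[1, 0.7443],
 [0.7443, 1]]


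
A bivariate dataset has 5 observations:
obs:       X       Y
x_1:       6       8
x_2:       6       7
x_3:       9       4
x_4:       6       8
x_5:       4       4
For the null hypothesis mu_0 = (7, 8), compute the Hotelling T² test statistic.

Step 1 — sample mean vector:
  mean(X) = (6 + 6 + 9 + 6 + 4) / 5 = 31/5 = 6.2
  mean(Y) = (8 + 7 + 4 + 8 + 4) / 5 = 31/5 = 6.2
  x̄ = (6.2, 6.2),  deviation x̄ - mu_0 = (6.2, 6.2) - (7, 8) = (-0.8, -1.8).

Step 2 — sample covariance matrix, S[i,j] = (1/(n-1)) · Σ_k (x_{k,i} - mean_i) · (x_{k,j} - mean_j), divisor n-1 = 4:
  S[X,X] = ((-0.2)·(-0.2) + (-0.2)·(-0.2) + (2.8)·(2.8) + (-0.2)·(-0.2) + (-2.2)·(-2.2)) / 4 = 12.8/4 = 3.2
  S[X,Y] = ((-0.2)·(1.8) + (-0.2)·(0.8) + (2.8)·(-2.2) + (-0.2)·(1.8) + (-2.2)·(-2.2)) / 4 = -2.2/4 = -0.55
  S[Y,Y] = ((1.8)·(1.8) + (0.8)·(0.8) + (-2.2)·(-2.2) + (1.8)·(1.8) + (-2.2)·(-2.2)) / 4 = 16.8/4 = 4.2
  S = [[3.2, -0.55],
 [-0.55, 4.2]].

Step 3 — invert S. det(S) = 3.2·4.2 - (-0.55)² = 13.1375.
  S^{-1} = (1/det) · [[d, -b], [-b, a]] = [[0.3197, 0.0419],
 [0.0419, 0.2436]].

Step 4 — quadratic form (x̄ - mu_0)^T · S^{-1} · (x̄ - mu_0):
  S^{-1} · (x̄ - mu_0) = (-0.3311, -0.4719),
  (x̄ - mu_0)^T · [...] = (-0.8)·(-0.3311) + (-1.8)·(-0.4719) = 1.1144.

Step 5 — scale by n: T² = 5 · 1.1144 = 5.5718.

T² ≈ 5.5718


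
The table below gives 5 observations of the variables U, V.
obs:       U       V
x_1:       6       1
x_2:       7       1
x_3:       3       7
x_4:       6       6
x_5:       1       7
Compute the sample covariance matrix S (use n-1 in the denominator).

Step 1 — column means:
  mean(U) = (6 + 7 + 3 + 6 + 1) / 5 = 23/5 = 4.6
  mean(V) = (1 + 1 + 7 + 6 + 7) / 5 = 22/5 = 4.4

Step 2 — sample covariance S[i,j] = (1/(n-1)) · Σ_k (x_{k,i} - mean_i) · (x_{k,j} - mean_j), with n-1 = 4.
  S[U,U] = ((1.4)·(1.4) + (2.4)·(2.4) + (-1.6)·(-1.6) + (1.4)·(1.4) + (-3.6)·(-3.6)) / 4 = 25.2/4 = 6.3
  S[U,V] = ((1.4)·(-3.4) + (2.4)·(-3.4) + (-1.6)·(2.6) + (1.4)·(1.6) + (-3.6)·(2.6)) / 4 = -24.2/4 = -6.05
  S[V,V] = ((-3.4)·(-3.4) + (-3.4)·(-3.4) + (2.6)·(2.6) + (1.6)·(1.6) + (2.6)·(2.6)) / 4 = 39.2/4 = 9.8

S is symmetric (S[j,i] = S[i,j]). Assembling:

S = [[6.3, -6.05],
 [-6.05, 9.8]]


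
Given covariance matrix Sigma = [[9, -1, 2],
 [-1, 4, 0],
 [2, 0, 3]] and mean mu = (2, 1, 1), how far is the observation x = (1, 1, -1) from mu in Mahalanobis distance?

Step 1 — centre the observation: (x - mu) = (-1, 0, -2).

Step 2 — invert Sigma (cofactor / det for 3×3, or solve directly):
  Sigma^{-1} = [[0.1348, 0.0337, -0.0899],
 [0.0337, 0.2584, -0.0225],
 [-0.0899, -0.0225, 0.3933]].

Step 3 — form the quadratic (x - mu)^T · Sigma^{-1} · (x - mu):
  Sigma^{-1} · (x - mu) = (0.0449, 0.0112, -0.6966).
  (x - mu)^T · [Sigma^{-1} · (x - mu)] = (-1)·(0.0449) + (0)·(0.0112) + (-2)·(-0.6966) = 1.3483.

Step 4 — take square root: d = √(1.3483) ≈ 1.1612.

d(x, mu) = √(1.3483) ≈ 1.1612


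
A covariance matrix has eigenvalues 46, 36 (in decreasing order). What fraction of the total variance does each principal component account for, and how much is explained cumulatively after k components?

Step 1 — total variance = trace(Sigma) = Σ λ_i = 46 + 36 = 82.

Step 2 — fraction explained by component i = λ_i / Σ λ:
  PC1: 46/82 = 0.561
  PC2: 36/82 = 0.439

Step 3 — cumulative fraction after k components = (λ_1 + ... + λ_k) / Σ λ:
  k = 1: 46/82 = 0.561
  k = 2: (46 + 36)/82 = 82/82 = 1

Summary (fraction, with percent):

explained: PC1 0.561 (56.1%), PC2 0.439 (43.9%);  cumulative: 0.561, 1


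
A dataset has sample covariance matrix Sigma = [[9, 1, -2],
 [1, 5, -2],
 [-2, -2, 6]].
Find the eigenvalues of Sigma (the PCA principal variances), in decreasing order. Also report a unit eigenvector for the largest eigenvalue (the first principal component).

Step 1 — characteristic polynomial p(λ) = det(λI - Sigma) = λ³ - tr·λ² + c_1·λ - det, where tr = trace, c_1 = sum of the principal 2×2 minors, det = det(Sigma):
  tr = 9 + 5 + 6 = 20,
  c_1 = (9·5 - (1)²) + (9·6 - (-2)²) + (5·6 - (-2)²) = 44 + 50 + 26 = 120,
  det = 9·(5·6 - (-2)²) - (1)·((1)·6 - (-2)·(-2)) + (-2)·((1)·(-2) - 5·(-2)) = 9·(26) - (1)·(2) + (-2)·(8) = 216.
  So p(λ) = λ³ - 20λ² + 120λ - 216.
Step 2 — look for an integer root (rational root theorem: any rational root is an integer divisor of 216). Testing λ = 6:
  p(6) = 216 - 720 + 720 - 216 = 0  ✓
  Dividing out (λ - 6): p(λ) = (λ - 6)(λ² - 14λ + 36).
Step 3 — remaining eigenvalues from the quadratic λ² - 14λ + 36 = 0:
  Δ = 14² - 4·36 = 196 - 144 = 52,  λ = (14 ± √52)/2 = (14 ± 7.2111)/2 ≈ 10.6056 or 3.3944.
  Sorted: λ_1 = 10.6056,  λ_2 = 6,  λ_3 = 3.3944  (check: sum = 20 = tr ✓).

Step 4 — unit eigenvector for λ_1 ≈ 10.6056: v spans the null space of (Sigma - λ_1 I), whose rows are
  r_1 = (-1.6056, 1, -2),  r_2 = (1, -5.6056, -2),  r_3 = (-2, -2, -4.6056).
  v is orthogonal to every row, so take v ∝ r_1 × r_2 = ((1)·(-2) - (-2)·(-5.6056), (-2)·(1) - (-1.6056)·(-2), (-1.6056)·(-5.6056) - (1)·(1)) ≈ (-13.2111, -5.2111, 8).
  Rescale (multiply by -1 so the first nonzero entry is positive): u = (13.2111, 5.2111, -8).
  ||u|| = √((13.2111)² + (5.2111)² + (-8)²) = √(265.6888) ≈ 16.3,  v_1 = u/||u|| ≈ (0.8105, 0.3197, -0.4908) (||v_1|| = 1).

λ_1 = 10.6056,  λ_2 = 6,  λ_3 = 3.3944;  v_1 ≈ (0.8105, 0.3197, -0.4908)


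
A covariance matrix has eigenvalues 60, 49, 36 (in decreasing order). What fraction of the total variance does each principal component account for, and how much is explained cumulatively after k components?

Step 1 — total variance = trace(Sigma) = Σ λ_i = 60 + 49 + 36 = 145.

Step 2 — fraction explained by component i = λ_i / Σ λ:
  PC1: 60/145 = 0.4138
  PC2: 49/145 = 0.3379
  PC3: 36/145 = 0.2483

Step 3 — cumulative fraction after k components = (λ_1 + ... + λ_k) / Σ λ:
  k = 1: 60/145 = 0.4138
  k = 2: (60 + 49)/145 = 109/145 = 0.7517
  k = 3: (60 + 49 + 36)/145 = 145/145 = 1

Summary (fraction, with percent):

explained: PC1 0.4138 (41.38%), PC2 0.3379 (33.79%), PC3 0.2483 (24.83%);  cumulative: 0.4138, 0.7517, 1


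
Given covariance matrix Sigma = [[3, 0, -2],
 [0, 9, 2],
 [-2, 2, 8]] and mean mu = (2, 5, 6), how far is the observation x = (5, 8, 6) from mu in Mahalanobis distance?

Step 1 — centre the observation: (x - mu) = (3, 3, 0).

Step 2 — invert Sigma (cofactor / det for 3×3, or solve directly):
  Sigma^{-1} = [[0.4048, -0.0238, 0.1071],
 [-0.0238, 0.119, -0.0357],
 [0.1071, -0.0357, 0.1607]].

Step 3 — form the quadratic (x - mu)^T · Sigma^{-1} · (x - mu):
  Sigma^{-1} · (x - mu) = (1.1429, 0.2857, 0.2143).
  (x - mu)^T · [Sigma^{-1} · (x - mu)] = (3)·(1.1429) + (3)·(0.2857) + (0)·(0.2143) = 4.2857.

Step 4 — take square root: d = √(4.2857) ≈ 2.0702.

d(x, mu) = √(4.2857) ≈ 2.0702


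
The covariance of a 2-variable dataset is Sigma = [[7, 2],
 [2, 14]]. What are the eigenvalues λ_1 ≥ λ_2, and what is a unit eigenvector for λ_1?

Step 1 — characteristic polynomial of 2×2 Sigma:
  det(Sigma - λI) = λ² - trace · λ + det = 0.
  trace = 7 + 14 = 21, det = 7·14 - (2)² = 94.
Step 2 — discriminant:
  Δ = trace² - 4·det = 441 - 376 = 65.
Step 3 — eigenvalues:
  λ = (trace ± √Δ)/2 = (21 ± 8.0623)/2,
  λ_1 = 14.5311,  λ_2 = 6.4689.

Step 4 — unit eigenvector for λ_1: solve (Sigma - λ_1 I)v = 0. First row:
  (7 - 14.5311)·v_x + (2)·v_y = 0, i.e. (-7.5311)·v_x + (2)·v_y = 0,
  so v ∝ (b, λ_1 - a) = (2, 7.5311) = u.
  ||u|| = √((2)² + (7.5311)²) = √(60.7179) ≈ 7.7922,
  v_1 = u/||u|| ≈ (0.2567, 0.9665) (||v_1|| = 1).

λ_1 = 14.5311,  λ_2 = 6.4689;  v_1 ≈ (0.2567, 0.9665)


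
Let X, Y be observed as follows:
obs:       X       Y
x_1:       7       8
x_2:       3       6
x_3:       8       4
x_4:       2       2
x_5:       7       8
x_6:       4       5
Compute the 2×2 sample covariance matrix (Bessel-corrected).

Step 1 — column means:
  mean(X) = (7 + 3 + 8 + 2 + 7 + 4) / 6 = 31/6 = 5.1667
  mean(Y) = (8 + 6 + 4 + 2 + 8 + 5) / 6 = 33/6 = 5.5

Step 2 — sample covariance S[i,j] = (1/(n-1)) · Σ_k (x_{k,i} - mean_i) · (x_{k,j} - mean_j), with n-1 = 5.
  S[X,X] = ((1.8333)·(1.8333) + (-2.1667)·(-2.1667) + (2.8333)·(2.8333) + (-3.1667)·(-3.1667) + (1.8333)·(1.8333) + (-1.1667)·(-1.1667)) / 5 = 30.8333/5 = 6.1667
  S[X,Y] = ((1.8333)·(2.5) + (-2.1667)·(0.5) + (2.8333)·(-1.5) + (-3.1667)·(-3.5) + (1.8333)·(2.5) + (-1.1667)·(-0.5)) / 5 = 15.5/5 = 3.1
  S[Y,Y] = ((2.5)·(2.5) + (0.5)·(0.5) + (-1.5)·(-1.5) + (-3.5)·(-3.5) + (2.5)·(2.5) + (-0.5)·(-0.5)) / 5 = 27.5/5 = 5.5

S is symmetric (S[j,i] = S[i,j]). Assembling:

S = [[6.1667, 3.1],
 [3.1, 5.5]]


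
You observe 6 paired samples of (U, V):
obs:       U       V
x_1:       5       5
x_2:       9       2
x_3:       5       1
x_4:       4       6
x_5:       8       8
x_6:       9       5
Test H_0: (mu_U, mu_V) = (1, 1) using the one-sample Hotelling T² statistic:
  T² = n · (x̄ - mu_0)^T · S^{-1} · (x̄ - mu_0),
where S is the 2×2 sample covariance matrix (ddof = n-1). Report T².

Step 1 — sample mean vector:
  mean(U) = (5 + 9 + 5 + 4 + 8 + 9) / 6 = 40/6 = 6.6667
  mean(V) = (5 + 2 + 1 + 6 + 8 + 5) / 6 = 27/6 = 4.5
  x̄ = (6.6667, 4.5),  deviation x̄ - mu_0 = (6.6667, 4.5) - (1, 1) = (5.6667, 3.5).

Step 2 — sample covariance matrix, S[i,j] = (1/(n-1)) · Σ_k (x_{k,i} - mean_i) · (x_{k,j} - mean_j), divisor n-1 = 5:
  S[U,U] = ((-1.6667)·(-1.6667) + (2.3333)·(2.3333) + (-1.6667)·(-1.6667) + (-2.6667)·(-2.6667) + (1.3333)·(1.3333) + (2.3333)·(2.3333)) / 5 = 25.3333/5 = 5.0667
  S[U,V] = ((-1.6667)·(0.5) + (2.3333)·(-2.5) + (-1.6667)·(-3.5) + (-2.6667)·(1.5) + (1.3333)·(3.5) + (2.3333)·(0.5)) / 5 = 1/5 = 0.2
  S[V,V] = ((0.5)·(0.5) + (-2.5)·(-2.5) + (-3.5)·(-3.5) + (1.5)·(1.5) + (3.5)·(3.5) + (0.5)·(0.5)) / 5 = 33.5/5 = 6.7
  S = [[5.0667, 0.2],
 [0.2, 6.7]].

Step 3 — invert S. det(S) = 5.0667·6.7 - (0.2)² = 33.9067.
  S^{-1} = (1/det) · [[d, -b], [-b, a]] = [[0.1976, -0.0059],
 [-0.0059, 0.1494]].

Step 4 — quadratic form (x̄ - mu_0)^T · S^{-1} · (x̄ - mu_0):
  S^{-1} · (x̄ - mu_0) = (1.0991, 0.4896),
  (x̄ - mu_0)^T · [...] = (5.6667)·(1.0991) + (3.5)·(0.4896) = 7.9417.

Step 5 — scale by n: T² = 6 · 7.9417 = 47.6504.

T² ≈ 47.6504


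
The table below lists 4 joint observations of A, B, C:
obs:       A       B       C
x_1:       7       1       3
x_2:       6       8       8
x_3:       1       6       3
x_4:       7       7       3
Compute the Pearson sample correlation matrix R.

Step 1 — column means:
  mean(A) = (7 + 6 + 1 + 7) / 4 = 21/4 = 5.25
  mean(B) = (1 + 8 + 6 + 7) / 4 = 22/4 = 5.5
  mean(C) = (3 + 8 + 3 + 3) / 4 = 17/4 = 4.25

Step 2 — sample variances and covariances s[i,j] = (1/(n-1)) · Σ_k (x_{k,i} - mean_i) · (x_{k,j} - mean_j), with n-1 = 3:
  s[A,A] = ((1.75)·(1.75) + (0.75)·(0.75) + (-4.25)·(-4.25) + (1.75)·(1.75)) / 3 = 24.75/3 = 8.25
  s[A,B] = ((1.75)·(-4.5) + (0.75)·(2.5) + (-4.25)·(0.5) + (1.75)·(1.5)) / 3 = -5.5/3 = -1.8333
  s[A,C] = ((1.75)·(-1.25) + (0.75)·(3.75) + (-4.25)·(-1.25) + (1.75)·(-1.25)) / 3 = 3.75/3 = 1.25
  s[B,B] = ((-4.5)·(-4.5) + (2.5)·(2.5) + (0.5)·(0.5) + (1.5)·(1.5)) / 3 = 29/3 = 9.6667
  s[B,C] = ((-4.5)·(-1.25) + (2.5)·(3.75) + (0.5)·(-1.25) + (1.5)·(-1.25)) / 3 = 12.5/3 = 4.1667
  s[C,C] = ((-1.25)·(-1.25) + (3.75)·(3.75) + (-1.25)·(-1.25) + (-1.25)·(-1.25)) / 3 = 18.75/3 = 6.25
  Sample standard deviations s_i = √(s[i,i]):
  s(A) = √(8.25) = 2.8723
  s(B) = √(9.6667) = 3.1091
  s(C) = √(6.25) = 2.5

Step 3 — r_{ij} = s_{ij} / (s_i · s_j):
  r[A,A] = 1 (diagonal).
  r[A,B] = -1.8333 / (2.8723 · 3.1091) = -1.8333 / 8.9303 = -0.2053
  r[A,C] = 1.25 / (2.8723 · 2.5) = 1.25 / 7.1807 = 0.1741
  r[B,B] = 1 (diagonal).
  r[B,C] = 4.1667 / (3.1091 · 2.5) = 4.1667 / 7.7728 = 0.5361
  r[C,C] = 1 (diagonal).

R is symmetric with unit diagonal. Assembling:

R = [[1, -0.2053, 0.1741],
 [-0.2053, 1, 0.5361],
 [0.1741, 0.5361, 1]]


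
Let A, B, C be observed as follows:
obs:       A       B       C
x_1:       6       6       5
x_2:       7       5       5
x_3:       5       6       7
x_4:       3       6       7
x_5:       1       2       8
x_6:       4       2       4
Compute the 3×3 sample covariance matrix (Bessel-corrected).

Step 1 — column means:
  mean(A) = (6 + 7 + 5 + 3 + 1 + 4) / 6 = 26/6 = 4.3333
  mean(B) = (6 + 5 + 6 + 6 + 2 + 2) / 6 = 27/6 = 4.5
  mean(C) = (5 + 5 + 7 + 7 + 8 + 4) / 6 = 36/6 = 6

Step 2 — sample covariance S[i,j] = (1/(n-1)) · Σ_k (x_{k,i} - mean_i) · (x_{k,j} - mean_j), with n-1 = 5.
  S[A,A] = ((1.6667)·(1.6667) + (2.6667)·(2.6667) + (0.6667)·(0.6667) + (-1.3333)·(-1.3333) + (-3.3333)·(-3.3333) + (-0.3333)·(-0.3333)) / 5 = 23.3333/5 = 4.6667
  S[A,B] = ((1.6667)·(1.5) + (2.6667)·(0.5) + (0.6667)·(1.5) + (-1.3333)·(1.5) + (-3.3333)·(-2.5) + (-0.3333)·(-2.5)) / 5 = 12/5 = 2.4
  S[A,C] = ((1.6667)·(-1) + (2.6667)·(-1) + (0.6667)·(1) + (-1.3333)·(1) + (-3.3333)·(2) + (-0.3333)·(-2)) / 5 = -11/5 = -2.2
  S[B,B] = ((1.5)·(1.5) + (0.5)·(0.5) + (1.5)·(1.5) + (1.5)·(1.5) + (-2.5)·(-2.5) + (-2.5)·(-2.5)) / 5 = 19.5/5 = 3.9
  S[B,C] = ((1.5)·(-1) + (0.5)·(-1) + (1.5)·(1) + (1.5)·(1) + (-2.5)·(2) + (-2.5)·(-2)) / 5 = 1/5 = 0.2
  S[C,C] = ((-1)·(-1) + (-1)·(-1) + (1)·(1) + (1)·(1) + (2)·(2) + (-2)·(-2)) / 5 = 12/5 = 2.4

S is symmetric (S[j,i] = S[i,j]). Assembling:

S = [[4.6667, 2.4, -2.2],
 [2.4, 3.9, 0.2],
 [-2.2, 0.2, 2.4]]


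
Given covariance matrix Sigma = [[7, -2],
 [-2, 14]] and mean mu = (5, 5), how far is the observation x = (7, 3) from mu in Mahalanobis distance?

Step 1 — centre the observation: (x - mu) = (2, -2).

Step 2 — invert Sigma. det(Sigma) = 7·14 - (-2)² = 94.
  Sigma^{-1} = (1/det) · [[d, -b], [-b, a]] = [[0.1489, 0.0213],
 [0.0213, 0.0745]].

Step 3 — form the quadratic (x - mu)^T · Sigma^{-1} · (x - mu):
  Sigma^{-1} · (x - mu) = (0.2553, -0.1064).
  (x - mu)^T · [Sigma^{-1} · (x - mu)] = (2)·(0.2553) + (-2)·(-0.1064) = 0.7234.

Step 4 — take square root: d = √(0.7234) ≈ 0.8505.

d(x, mu) = √(0.7234) ≈ 0.8505


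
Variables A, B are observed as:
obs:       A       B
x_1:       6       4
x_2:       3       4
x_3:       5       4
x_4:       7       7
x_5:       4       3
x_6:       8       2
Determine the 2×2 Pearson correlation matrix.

Step 1 — column means:
  mean(A) = (6 + 3 + 5 + 7 + 4 + 8) / 6 = 33/6 = 5.5
  mean(B) = (4 + 4 + 4 + 7 + 3 + 2) / 6 = 24/6 = 4

Step 2 — sample variances and covariances s[i,j] = (1/(n-1)) · Σ_k (x_{k,i} - mean_i) · (x_{k,j} - mean_j), with n-1 = 5:
  s[A,A] = ((0.5)·(0.5) + (-2.5)·(-2.5) + (-0.5)·(-0.5) + (1.5)·(1.5) + (-1.5)·(-1.5) + (2.5)·(2.5)) / 5 = 17.5/5 = 3.5
  s[A,B] = ((0.5)·(0) + (-2.5)·(0) + (-0.5)·(0) + (1.5)·(3) + (-1.5)·(-1) + (2.5)·(-2)) / 5 = 1/5 = 0.2
  s[B,B] = ((0)·(0) + (0)·(0) + (0)·(0) + (3)·(3) + (-1)·(-1) + (-2)·(-2)) / 5 = 14/5 = 2.8
  Sample standard deviations s_i = √(s[i,i]):
  s(A) = √(3.5) = 1.8708
  s(B) = √(2.8) = 1.6733

Step 3 — r_{ij} = s_{ij} / (s_i · s_j):
  r[A,A] = 1 (diagonal).
  r[A,B] = 0.2 / (1.8708 · 1.6733) = 0.2 / 3.1305 = 0.0639
  r[B,B] = 1 (diagonal).

R is symmetric with unit diagonal. Assembling:

R = [[1, 0.0639],
 [0.0639, 1]]


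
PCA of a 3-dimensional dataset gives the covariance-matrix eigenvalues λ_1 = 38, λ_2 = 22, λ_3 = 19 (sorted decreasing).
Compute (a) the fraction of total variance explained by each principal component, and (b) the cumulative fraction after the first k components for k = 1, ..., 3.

Step 1 — total variance = trace(Sigma) = Σ λ_i = 38 + 22 + 19 = 79.

Step 2 — fraction explained by component i = λ_i / Σ λ:
  PC1: 38/79 = 0.481
  PC2: 22/79 = 0.2785
  PC3: 19/79 = 0.2405

Step 3 — cumulative fraction after k components = (λ_1 + ... + λ_k) / Σ λ:
  k = 1: 38/79 = 0.481
  k = 2: (38 + 22)/79 = 60/79 = 0.7595
  k = 3: (38 + 22 + 19)/79 = 79/79 = 1

Summary (fraction, with percent):

explained: PC1 0.481 (48.1%), PC2 0.2785 (27.85%), PC3 0.2405 (24.05%);  cumulative: 0.481, 0.7595, 1


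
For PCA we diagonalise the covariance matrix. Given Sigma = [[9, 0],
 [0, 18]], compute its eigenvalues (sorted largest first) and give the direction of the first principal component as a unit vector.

Step 1 — characteristic polynomial of 2×2 Sigma:
  det(Sigma - λI) = λ² - trace · λ + det = 0.
  trace = 9 + 18 = 27, det = 9·18 - (0)² = 162.
Step 2 — discriminant:
  Δ = trace² - 4·det = 729 - 648 = 81.
Step 3 — eigenvalues:
  λ = (trace ± √Δ)/2 = (27 ± 9)/2,
  λ_1 = 18,  λ_2 = 9.

Step 4 — unit eigenvector for λ_1: Sigma is diagonal, so its eigenvectors are the coordinate axes. λ_1 = 18 is the diagonal entry on the second coordinate axis, hence
  v_1 = (0, 1) (||v_1|| = 1).

λ_1 = 18,  λ_2 = 9;  v_1 ≈ (0, 1)


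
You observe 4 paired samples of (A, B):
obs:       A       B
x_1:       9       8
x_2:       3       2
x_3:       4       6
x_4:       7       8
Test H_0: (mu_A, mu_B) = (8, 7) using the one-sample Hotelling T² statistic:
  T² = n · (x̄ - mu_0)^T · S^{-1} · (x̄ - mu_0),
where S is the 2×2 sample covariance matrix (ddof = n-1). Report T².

Step 1 — sample mean vector:
  mean(A) = (9 + 3 + 4 + 7) / 4 = 23/4 = 5.75
  mean(B) = (8 + 2 + 6 + 8) / 4 = 24/4 = 6
  x̄ = (5.75, 6),  deviation x̄ - mu_0 = (5.75, 6) - (8, 7) = (-2.25, -1).

Step 2 — sample covariance matrix, S[i,j] = (1/(n-1)) · Σ_k (x_{k,i} - mean_i) · (x_{k,j} - mean_j), divisor n-1 = 3:
  S[A,A] = ((3.25)·(3.25) + (-2.75)·(-2.75) + (-1.75)·(-1.75) + (1.25)·(1.25)) / 3 = 22.75/3 = 7.5833
  S[A,B] = ((3.25)·(2) + (-2.75)·(-4) + (-1.75)·(0) + (1.25)·(2)) / 3 = 20/3 = 6.6667
  S[B,B] = ((2)·(2) + (-4)·(-4) + (0)·(0) + (2)·(2)) / 3 = 24/3 = 8
  S = [[7.5833, 6.6667],
 [6.6667, 8]].

Step 3 — invert S. det(S) = 7.5833·8 - (6.6667)² = 16.2222.
  S^{-1} = (1/det) · [[d, -b], [-b, a]] = [[0.4932, -0.411],
 [-0.411, 0.4675]].

Step 4 — quadratic form (x̄ - mu_0)^T · S^{-1} · (x̄ - mu_0):
  S^{-1} · (x̄ - mu_0) = (-0.6986, 0.4572),
  (x̄ - mu_0)^T · [...] = (-2.25)·(-0.6986) + (-1)·(0.4572) = 1.1147.

Step 5 — scale by n: T² = 4 · 1.1147 = 4.4589.

T² ≈ 4.4589


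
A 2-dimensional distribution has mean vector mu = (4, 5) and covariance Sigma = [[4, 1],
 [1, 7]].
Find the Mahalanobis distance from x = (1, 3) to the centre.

Step 1 — centre the observation: (x - mu) = (-3, -2).

Step 2 — invert Sigma. det(Sigma) = 4·7 - (1)² = 27.
  Sigma^{-1} = (1/det) · [[d, -b], [-b, a]] = [[0.2593, -0.037],
 [-0.037, 0.1481]].

Step 3 — form the quadratic (x - mu)^T · Sigma^{-1} · (x - mu):
  Sigma^{-1} · (x - mu) = (-0.7037, -0.1852).
  (x - mu)^T · [Sigma^{-1} · (x - mu)] = (-3)·(-0.7037) + (-2)·(-0.1852) = 2.4815.

Step 4 — take square root: d = √(2.4815) ≈ 1.5753.

d(x, mu) = √(2.4815) ≈ 1.5753


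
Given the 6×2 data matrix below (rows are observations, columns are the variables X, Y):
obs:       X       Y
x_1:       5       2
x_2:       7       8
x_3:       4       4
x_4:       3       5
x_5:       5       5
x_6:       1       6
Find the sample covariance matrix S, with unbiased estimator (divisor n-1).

Step 1 — column means:
  mean(X) = (5 + 7 + 4 + 3 + 5 + 1) / 6 = 25/6 = 4.1667
  mean(Y) = (2 + 8 + 4 + 5 + 5 + 6) / 6 = 30/6 = 5

Step 2 — sample covariance S[i,j] = (1/(n-1)) · Σ_k (x_{k,i} - mean_i) · (x_{k,j} - mean_j), with n-1 = 5.
  S[X,X] = ((0.8333)·(0.8333) + (2.8333)·(2.8333) + (-0.1667)·(-0.1667) + (-1.1667)·(-1.1667) + (0.8333)·(0.8333) + (-3.1667)·(-3.1667)) / 5 = 20.8333/5 = 4.1667
  S[X,Y] = ((0.8333)·(-3) + (2.8333)·(3) + (-0.1667)·(-1) + (-1.1667)·(0) + (0.8333)·(0) + (-3.1667)·(1)) / 5 = 3/5 = 0.6
  S[Y,Y] = ((-3)·(-3) + (3)·(3) + (-1)·(-1) + (0)·(0) + (0)·(0) + (1)·(1)) / 5 = 20/5 = 4

S is symmetric (S[j,i] = S[i,j]). Assembling:

S = [[4.1667, 0.6],
 [0.6, 4]]


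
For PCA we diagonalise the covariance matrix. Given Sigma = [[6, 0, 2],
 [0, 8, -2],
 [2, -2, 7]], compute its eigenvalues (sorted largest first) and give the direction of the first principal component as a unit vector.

Step 1 — characteristic polynomial p(λ) = det(λI - Sigma) = λ³ - tr·λ² + c_1·λ - det, where tr = trace, c_1 = sum of the principal 2×2 minors, det = det(Sigma):
  tr = 6 + 8 + 7 = 21,
  c_1 = (6·8 - (0)²) + (6·7 - (2)²) + (8·7 - (-2)²) = 48 + 38 + 52 = 138,
  det = 6·(8·7 - (-2)²) - (0)·((0)·7 - (-2)·(2)) + (2)·((0)·(-2) - 8·(2)) = 6·(52) - (0)·(4) + (2)·(-16) = 280.
  So p(λ) = λ³ - 21λ² + 138λ - 280.
Step 2 — look for an integer root (rational root theorem: any rational root is an integer divisor of 280). Testing λ = 4:
  p(4) = 64 - 336 + 552 - 280 = 0  ✓
  Dividing out (λ - 4): p(λ) = (λ - 4)(λ² - 17λ + 70).
Step 3 — remaining eigenvalues from the quadratic λ² - 17λ + 70 = 0:
  Δ = 17² - 4·70 = 289 - 280 = 9,  λ = (17 ± √9)/2 = (17 ± 3)/2 = 10 or 7.
  Sorted: λ_1 = 10,  λ_2 = 7,  λ_3 = 4  (check: sum = 21 = tr ✓).

Step 4 — unit eigenvector for λ_1 = 10: v spans the null space of (Sigma - λ_1 I), whose rows are
  r_1 = (-4, 0, 2),  r_2 = (0, -2, -2),  r_3 = (2, -2, -3).
  v is orthogonal to every row, so take v ∝ r_1 × r_2 = ((0)·(-2) - (2)·(-2), (2)·(0) - (-4)·(-2), (-4)·(-2) - (0)·(0)) = (4, -8, 8).
  Rescale (divide by 4): u = (1, -2, 2).
  ||u|| = √((1)² + (-2)² + (2)²) = √(9) = 3,  v_1 = u/||u|| ≈ (0.3333, -0.6667, 0.6667) (||v_1|| = 1).

λ_1 = 10,  λ_2 = 7,  λ_3 = 4;  v_1 ≈ (0.3333, -0.6667, 0.6667)
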